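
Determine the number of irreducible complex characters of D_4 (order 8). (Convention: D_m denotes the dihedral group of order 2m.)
5

Explanation: The number of irreducible complex representations of a finite group equals its number of conjugacy classes. D_4 has 5 conjugacy classes (n/2 + 3 for n even), so D_4 (order 8) has exactly 5 irreducible complex representations.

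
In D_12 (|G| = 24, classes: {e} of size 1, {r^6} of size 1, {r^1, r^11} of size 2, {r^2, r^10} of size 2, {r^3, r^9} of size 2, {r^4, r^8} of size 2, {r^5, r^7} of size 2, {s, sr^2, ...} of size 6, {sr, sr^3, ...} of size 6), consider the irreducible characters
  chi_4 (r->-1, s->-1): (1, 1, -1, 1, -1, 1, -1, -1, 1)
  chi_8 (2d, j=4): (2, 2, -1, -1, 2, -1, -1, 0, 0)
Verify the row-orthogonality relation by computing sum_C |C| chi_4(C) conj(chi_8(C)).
Sum = 0; so <chi_4, chi_8> = 0 (distinct irreducibles are orthogonal).

Working: Compute term by term over conjugacy classes (|C| * chi_4(C) * conj(chi_8(C))):
  1*(1)*conj(2) + 1*(1)*conj(2) + 2*(-1)*conj(-1) + 2*(1)*conj(-1) + 2*(-1)*conj(2) + 2*(1)*conj(-1) + 2*(-1)*conj(-1) + 6*(-1)*conj(0) + 6*(1)*conj(0)
  = (2) + (2) + (2) + (-2) + (-4) + (-2) + (2) + (0) + (0)
  = 0.
Dividing by |G| = 24 gives 0/24 = 0, matching the row-orthogonality relation <chi_4, chi_8> = [chi_4 = chi_8].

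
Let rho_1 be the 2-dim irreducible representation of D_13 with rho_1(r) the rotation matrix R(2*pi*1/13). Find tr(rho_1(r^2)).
chi_{rho_1}(r^2) = 2*cos(2*pi*1*2/13) = 2*cos(4*pi/13)

Justification: rho_1(r^2) is rotation by angle 2*pi*1*2/13, whose trace is 2*cos(2*pi*1*2/13) = 2*cos(4*pi/13).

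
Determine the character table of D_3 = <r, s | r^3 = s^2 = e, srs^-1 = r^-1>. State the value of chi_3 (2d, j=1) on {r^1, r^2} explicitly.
Conjugacy classes: {e} of size 1, {r^1, r^2} of size 2, {s, sr, ..., sr^2} of size 3.
Character table:
  irrep \ class              {e} (size 1)  {r^1, r^2} (size 2)  {s, sr, ..., sr^2} (size 3)
  chi_1 (triv)               1             1                    1                          
  chi_2 (sign: r->1, s->-1)  1             1                    -1                         
  chi_3 (2d, j=1)            2             -1                   0                          

Spot check: chi_3 (2d, j=1) on {r^1, r^2} = -1.

D_3 has order 2*3 = 6 with 3 conjugacy classes, hence 3 irreducibles. Sum of squared dims 1 + 1 + 4 = 6 = |G|. Linear characters come from the abelianisation; the 2-dimensional irreps have character r^k -> 2*cos(2*pi*j*k/3), reflections -> 0.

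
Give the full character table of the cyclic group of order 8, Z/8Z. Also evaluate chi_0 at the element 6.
Character table of Z/8Z (irreps indexed chi_0,...,chi_7 with chi_k(m) = zeta_8^(k*m), zeta_8 = exp(2*pi*i/8)):
  irrep \ class  {0} (size 1)  {1} (size 1)    {2} (size 1)  {3} (size 1)    {4} (size 1)  {5} (size 1)    {6} (size 1)  {7} (size 1)  
  chi_0          1             1               1             1               1             1               1             1             
  chi_1          1             exp(I*pi/4)     I             exp(3*I*pi/4)   -1            exp(-3*I*pi/4)  -I            exp(-I*pi/4)  
  chi_2          1             I               -1            -I              1             I               -1            -I            
  chi_3          1             exp(3*I*pi/4)   -I            exp(I*pi/4)     -1            exp(-I*pi/4)    I             exp(-3*I*pi/4)
  chi_4          1             -1              1             -1              1             -1              1             -1            
  chi_5          1             exp(-3*I*pi/4)  I             exp(-I*pi/4)    -1            exp(I*pi/4)     -I            exp(3*I*pi/4) 
  chi_6          1             -I              -1            I               1             -I              -1            I             
  chi_7          1             exp(-I*pi/4)    -I            exp(-3*I*pi/4)  -1            exp(3*I*pi/4)   I             exp(I*pi/4)   

Spot check: chi_0(6) = zeta_8^(0*6) = zeta_8^0 = 1.

Solution. Z/8Z is abelian, so all 8 irreducible complex representations are 1-dimensional. They are given by chi_k(m) = zeta_8^(k*m) for k = 0,...,7. Row orthogonality: sum_m chi_k(m) conj(chi_l(m)) = 8 * [k = l].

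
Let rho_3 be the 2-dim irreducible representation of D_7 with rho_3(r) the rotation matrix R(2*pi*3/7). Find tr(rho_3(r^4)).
chi_{rho_3}(r^4) = 2*cos(2*pi*3*4/7) = -2*cos(3*pi/7)

Details: rho_3(r^4) is rotation by angle 2*pi*3*4/7, whose trace is 2*cos(2*pi*3*4/7) = -2*cos(3*pi/7).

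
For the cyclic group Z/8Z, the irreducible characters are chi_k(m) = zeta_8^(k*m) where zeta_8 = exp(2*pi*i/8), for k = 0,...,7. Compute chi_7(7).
chi_7(7) = zeta_8^49 = exp(I*pi/4)

Why: chi_7(7) = zeta_8^(7*7) = zeta_8^49. Since zeta_8^8 = 1, this equals zeta_8^1 = exp(2*pi*i*1/8) = exp(I*pi/4).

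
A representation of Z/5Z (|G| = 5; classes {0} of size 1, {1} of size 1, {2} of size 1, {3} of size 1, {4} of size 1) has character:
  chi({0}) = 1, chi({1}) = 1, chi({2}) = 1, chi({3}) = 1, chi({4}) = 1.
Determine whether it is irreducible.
Irreducible: <chi, chi> = 1.

Solution. <chi, chi> = (1/|G|) sum_C |C| * |chi(C)|^2 = (1/5)[1*|1|^2 + 1*|1|^2 + 1*|1|^2 + 1*|1|^2 + 1*|1|^2]
  = (1/5)[(1) + (1) + (1) + (1) + (1)] = 5/5 = 1.
(Exp terms are combined using exp(i*s)*conj(exp(i*t)) = exp(i*(s-t)), and sums of them are collapsed using the identity that for every m > 1 the m distinct m-th roots of unity sum to 0, e.g. 1 + exp(2*I*pi/3) + exp(-2*I*pi/3) = 0.)
A character is irreducible iff <chi, chi> = 1, so this representation is irreducible.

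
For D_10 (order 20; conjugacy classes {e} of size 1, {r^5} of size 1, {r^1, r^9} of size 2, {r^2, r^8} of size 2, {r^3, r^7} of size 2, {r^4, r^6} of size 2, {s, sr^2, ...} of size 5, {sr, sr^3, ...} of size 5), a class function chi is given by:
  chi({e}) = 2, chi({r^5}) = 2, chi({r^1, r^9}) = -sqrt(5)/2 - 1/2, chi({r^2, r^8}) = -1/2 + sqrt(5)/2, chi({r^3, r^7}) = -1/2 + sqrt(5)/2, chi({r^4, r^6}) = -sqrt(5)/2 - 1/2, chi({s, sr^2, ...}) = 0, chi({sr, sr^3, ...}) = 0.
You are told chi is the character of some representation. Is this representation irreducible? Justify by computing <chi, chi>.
Irreducible: <chi, chi> = 1.

Argument: <chi, chi> = (1/|G|) sum_C |C| * |chi(C)|^2 = (1/20)[1*|2|^2 + 1*|2|^2 + 2*|-sqrt(5)/2 - 1/2|^2 + 2*|-1/2 + sqrt(5)/2|^2 + 2*|-1/2 + sqrt(5)/2|^2 + 2*|-sqrt(5)/2 - 1/2|^2 + 5*|0|^2 + 5*|0|^2]
  = (1/20)[(4) + (4) + (sqrt(5) + 3) + (3 - sqrt(5)) + (3 - sqrt(5)) + (sqrt(5) + 3) + (0) + (0)] = 20/20 = 1.
A character is irreducible iff <chi, chi> = 1, so this representation is irreducible.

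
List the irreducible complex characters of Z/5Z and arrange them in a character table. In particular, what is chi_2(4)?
Character table of Z/5Z (irreps indexed chi_0,...,chi_4 with chi_k(m) = zeta_5^(k*m), zeta_5 = exp(2*pi*i/5)):
  irrep \ class  {0} (size 1)  {1} (size 1)    {2} (size 1)    {3} (size 1)    {4} (size 1)  
  chi_0          1             1               1               1               1             
  chi_1          1             exp(2*I*pi/5)   exp(4*I*pi/5)   exp(-4*I*pi/5)  exp(-2*I*pi/5)
  chi_2          1             exp(4*I*pi/5)   exp(-2*I*pi/5)  exp(2*I*pi/5)   exp(-4*I*pi/5)
  chi_3          1             exp(-4*I*pi/5)  exp(2*I*pi/5)   exp(-2*I*pi/5)  exp(4*I*pi/5) 
  chi_4          1             exp(-2*I*pi/5)  exp(-4*I*pi/5)  exp(4*I*pi/5)   exp(2*I*pi/5) 

Spot check: chi_2(4) = zeta_5^(2*4) = zeta_5^8 = exp(-4*I*pi/5).

Reasoning: Z/5Z is abelian, so all 5 irreducible complex representations are 1-dimensional. They are given by chi_k(m) = zeta_5^(k*m) for k = 0,...,4. Row orthogonality: sum_m chi_k(m) conj(chi_l(m)) = 5 * [k = l].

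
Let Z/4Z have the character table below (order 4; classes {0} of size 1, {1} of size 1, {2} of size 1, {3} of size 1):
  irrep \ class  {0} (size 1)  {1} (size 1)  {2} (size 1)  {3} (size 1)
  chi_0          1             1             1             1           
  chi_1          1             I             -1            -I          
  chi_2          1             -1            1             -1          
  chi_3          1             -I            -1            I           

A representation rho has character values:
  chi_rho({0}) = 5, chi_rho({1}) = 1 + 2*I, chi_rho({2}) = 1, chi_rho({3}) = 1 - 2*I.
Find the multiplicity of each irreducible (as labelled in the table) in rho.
Multiplicities: chi_0: 2, chi_1: 2, chi_2: 1, chi_3: 0.

Justification: Use <chi_rho, chi> = (1/|G|) sum_C |C| * chi_rho(C) * conj(chi(C)) with |G| = 4 for each irreducible chi in the table:
  <chi_rho, chi_0> = (1/4)[1*(5)*conj(1) + 1*(1 + 2*I)*conj(1) + 1*(1)*conj(1) + 1*(1 - 2*I)*conj(1)]
      = (1/4)[(5) + (1 + 2*I) + (1) + (1 - 2*I)] = 8/4 = 2
  <chi_rho, chi_1> = (1/4)[1*(5)*conj(1) + 1*(1 + 2*I)*conj(I) + 1*(1)*conj(-1) + 1*(1 - 2*I)*conj(-I)]
      = (1/4)[(5) + (2 - I) + (-1) + (2 + I)] = 8/4 = 2
  <chi_rho, chi_2> = (1/4)[1*(5)*conj(1) + 1*(1 + 2*I)*conj(-1) + 1*(1)*conj(1) + 1*(1 - 2*I)*conj(-1)]
      = (1/4)[(5) + (-1 - 2*I) + (1) + (-1 + 2*I)] = 4/4 = 1
  <chi_rho, chi_3> = (1/4)[1*(5)*conj(1) + 1*(1 + 2*I)*conj(-I) + 1*(1)*conj(-1) + 1*(1 - 2*I)*conj(I)]
      = (1/4)[(5) + (-2 + I) + (-1) + (-2 - I)] = 0/4 = 0
(Exp terms are combined using exp(i*s)*conj(exp(i*t)) = exp(i*(s-t)), and sums of them are collapsed using the identity that for every m > 1 the m distinct m-th roots of unity sum to 0, e.g. 1 + exp(2*I*pi/3) + exp(-2*I*pi/3) = 0.)
Dimension check: dim(rho) = sum (mult * dim) = 2*1 + 2*1 + 1*1 + 0*1 = 5 = chi_rho(e) = 5.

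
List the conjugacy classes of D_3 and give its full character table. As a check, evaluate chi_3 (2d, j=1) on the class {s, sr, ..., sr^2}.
Conjugacy classes: {e} of size 1, {r^1, r^2} of size 2, {s, sr, ..., sr^2} of size 3.
Character table:
  irrep \ class              {e} (size 1)  {r^1, r^2} (size 2)  {s, sr, ..., sr^2} (size 3)
  chi_1 (triv)               1             1                    1                          
  chi_2 (sign: r->1, s->-1)  1             1                    -1                         
  chi_3 (2d, j=1)            2             -1                   0                          

Spot check: chi_3 (2d, j=1) on {s, sr, ..., sr^2} = 0.

Reasoning: D_3 has order 2*3 = 6 with 3 conjugacy classes, hence 3 irreducibles. Sum of squared dims 1 + 1 + 4 = 6 = |G|. Linear characters come from the abelianisation; the 2-dimensional irreps have character r^k -> 2*cos(2*pi*j*k/3), reflections -> 0.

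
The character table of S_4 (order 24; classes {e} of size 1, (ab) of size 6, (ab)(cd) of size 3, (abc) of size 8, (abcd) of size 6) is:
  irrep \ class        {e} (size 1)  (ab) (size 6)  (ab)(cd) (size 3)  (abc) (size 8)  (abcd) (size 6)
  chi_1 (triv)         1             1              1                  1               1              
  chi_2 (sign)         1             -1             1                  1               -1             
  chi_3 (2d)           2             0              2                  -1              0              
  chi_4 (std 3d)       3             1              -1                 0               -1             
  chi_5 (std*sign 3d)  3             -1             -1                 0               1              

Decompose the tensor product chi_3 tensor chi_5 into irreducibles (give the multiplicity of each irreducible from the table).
chi_3 tensor chi_5 = chi_4 + chi_5 (all other irreducibles have multiplicity 0).

The character of a tensor product is the pointwise product (chi_3 * chi_5)(C) = chi_3(C) * chi_5(C):
  {e}: (2)*(3), (ab): (0)*(-1), (ab)(cd): (2)*(-1), (abc): (-1)*(0), (abcd): (0)*(1)
so (chi_3 * chi_5) takes values
  {e} -> 6, (ab) -> 0, (ab)(cd) -> -2, (abc) -> 0, (abcd) -> 0.
Now take the inner product of this character with each irreducible chi from the table, <chi_3*chi_5, chi> = (1/24) sum_C |C| (chi_3*chi_5)(C) conj(chi(C)):
  <chi_3*chi_5, chi_1> = (1/24)[1*(6)*conj(1) + 6*(0)*conj(1) + 3*(-2)*conj(1) + 8*(0)*conj(1) + 6*(0)*conj(1)]
      = (1/24)[(6) + (0) + (-6) + (0) + (0)] = 0/24 = 0
  <chi_3*chi_5, chi_2> = (1/24)[1*(6)*conj(1) + 6*(0)*conj(-1) + 3*(-2)*conj(1) + 8*(0)*conj(1) + 6*(0)*conj(-1)]
      = (1/24)[(6) + (0) + (-6) + (0) + (0)] = 0/24 = 0
  <chi_3*chi_5, chi_3> = (1/24)[1*(6)*conj(2) + 6*(0)*conj(0) + 3*(-2)*conj(2) + 8*(0)*conj(-1) + 6*(0)*conj(0)]
      = (1/24)[(12) + (0) + (-12) + (0) + (0)] = 0/24 = 0
  <chi_3*chi_5, chi_4> = (1/24)[1*(6)*conj(3) + 6*(0)*conj(1) + 3*(-2)*conj(-1) + 8*(0)*conj(0) + 6*(0)*conj(-1)]
      = (1/24)[(18) + (0) + (6) + (0) + (0)] = 24/24 = 1
  <chi_3*chi_5, chi_5> = (1/24)[1*(6)*conj(3) + 6*(0)*conj(-1) + 3*(-2)*conj(-1) + 8*(0)*conj(0) + 6*(0)*conj(1)]
      = (1/24)[(18) + (0) + (6) + (0) + (0)] = 24/24 = 1
Hence the multiplicities are chi_4: 1, chi_5: 1. Dimension check: dim(chi_3)*dim(chi_5) = 2*3 = 6 and sum (mult * dim) = 1*3 + 1*3 = 6.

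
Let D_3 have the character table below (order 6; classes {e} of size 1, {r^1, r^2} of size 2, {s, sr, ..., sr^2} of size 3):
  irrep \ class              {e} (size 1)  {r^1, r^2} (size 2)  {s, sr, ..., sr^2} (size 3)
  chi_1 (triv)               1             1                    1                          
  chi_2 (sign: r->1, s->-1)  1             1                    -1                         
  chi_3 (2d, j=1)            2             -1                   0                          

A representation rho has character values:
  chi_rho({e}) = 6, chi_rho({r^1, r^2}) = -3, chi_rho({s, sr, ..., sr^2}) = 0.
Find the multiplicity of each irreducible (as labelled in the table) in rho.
Multiplicities: chi_1: 0, chi_2: 0, chi_3: 3.

Justification: Use <chi_rho, chi> = (1/|G|) sum_C |C| * chi_rho(C) * conj(chi(C)) with |G| = 6 for each irreducible chi in the table:
  <chi_rho, chi_1> = (1/6)[1*(6)*conj(1) + 2*(-3)*conj(1) + 3*(0)*conj(1)]
      = (1/6)[(6) + (-6) + (0)] = 0/6 = 0
  <chi_rho, chi_2> = (1/6)[1*(6)*conj(1) + 2*(-3)*conj(1) + 3*(0)*conj(-1)]
      = (1/6)[(6) + (-6) + (0)] = 0/6 = 0
  <chi_rho, chi_3> = (1/6)[1*(6)*conj(2) + 2*(-3)*conj(-1) + 3*(0)*conj(0)]
      = (1/6)[(12) + (6) + (0)] = 18/6 = 3
Dimension check: dim(rho) = sum (mult * dim) = 0*1 + 0*1 + 3*2 = 6 = chi_rho(e) = 6.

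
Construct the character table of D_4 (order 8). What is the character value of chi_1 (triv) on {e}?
Conjugacy classes: {e} of size 1, {r^2} of size 1, {r^1, r^3} of size 2, {s, sr^2, ...} of size 2, {sr, sr^3, ...} of size 2.
Character table:
  irrep \ class              {e} (size 1)  {r^2} (size 1)  {r^1, r^3} (size 2)  {s, sr^2, ...} (size 2)  {sr, sr^3, ...} (size 2)
  chi_1 (triv)               1             1               1                    1                        1                       
  chi_2 (sign: r->1, s->-1)  1             1               1                    -1                       -1                      
  chi_3 (r->-1, s->1)        1             1               -1                   1                        -1                      
  chi_4 (r->-1, s->-1)       1             1               -1                   -1                       1                       
  chi_5 (2d, j=1)            2             -2              0                    0                        0                       

Spot check: chi_1 (triv) on {e} = 1.

Reasoning: D_4 has order 2*4 = 8 with 5 conjugacy classes, hence 5 irreducibles. Sum of squared dims 1 + 1 + 1 + 1 + 4 = 8 = |G|. Linear characters come from the abelianisation; the 2-dimensional irreps have character r^k -> 2*cos(2*pi*j*k/4), reflections -> 0.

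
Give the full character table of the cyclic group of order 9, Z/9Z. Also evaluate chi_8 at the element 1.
Character table of Z/9Z (irreps indexed chi_0,...,chi_8 with chi_k(m) = zeta_9^(k*m), zeta_9 = exp(2*pi*i/9)):
  irrep \ class  {0} (size 1)  {1} (size 1)    {2} (size 1)    {3} (size 1)    {4} (size 1)    {5} (size 1)    {6} (size 1)    {7} (size 1)    {8} (size 1)  
  chi_0          1             1               1               1               1               1               1               1               1             
  chi_1          1             exp(2*I*pi/9)   exp(4*I*pi/9)   exp(2*I*pi/3)   exp(8*I*pi/9)   exp(-8*I*pi/9)  exp(-2*I*pi/3)  exp(-4*I*pi/9)  exp(-2*I*pi/9)
  chi_2          1             exp(4*I*pi/9)   exp(8*I*pi/9)   exp(-2*I*pi/3)  exp(-2*I*pi/9)  exp(2*I*pi/9)   exp(2*I*pi/3)   exp(-8*I*pi/9)  exp(-4*I*pi/9)
  chi_3          1             exp(2*I*pi/3)   exp(-2*I*pi/3)  1               exp(2*I*pi/3)   exp(-2*I*pi/3)  1               exp(2*I*pi/3)   exp(-2*I*pi/3)
  chi_4          1             exp(8*I*pi/9)   exp(-2*I*pi/9)  exp(2*I*pi/3)   exp(-4*I*pi/9)  exp(4*I*pi/9)   exp(-2*I*pi/3)  exp(2*I*pi/9)   exp(-8*I*pi/9)
  chi_5          1             exp(-8*I*pi/9)  exp(2*I*pi/9)   exp(-2*I*pi/3)  exp(4*I*pi/9)   exp(-4*I*pi/9)  exp(2*I*pi/3)   exp(-2*I*pi/9)  exp(8*I*pi/9) 
  chi_6          1             exp(-2*I*pi/3)  exp(2*I*pi/3)   1               exp(-2*I*pi/3)  exp(2*I*pi/3)   1               exp(-2*I*pi/3)  exp(2*I*pi/3) 
  chi_7          1             exp(-4*I*pi/9)  exp(-8*I*pi/9)  exp(2*I*pi/3)   exp(2*I*pi/9)   exp(-2*I*pi/9)  exp(-2*I*pi/3)  exp(8*I*pi/9)   exp(4*I*pi/9) 
  chi_8          1             exp(-2*I*pi/9)  exp(-4*I*pi/9)  exp(-2*I*pi/3)  exp(-8*I*pi/9)  exp(8*I*pi/9)   exp(2*I*pi/3)   exp(4*I*pi/9)   exp(2*I*pi/9) 

Spot check: chi_8(1) = zeta_9^(8*1) = zeta_9^8 = exp(-2*I*pi/9).

Reasoning: Z/9Z is abelian, so all 9 irreducible complex representations are 1-dimensional. They are given by chi_k(m) = zeta_9^(k*m) for k = 0,...,8. Row orthogonality: sum_m chi_k(m) conj(chi_l(m)) = 9 * [k = l].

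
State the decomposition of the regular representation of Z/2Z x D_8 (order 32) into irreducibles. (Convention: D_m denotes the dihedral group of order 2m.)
Each irreducible V_i of dimension d_i appears with multiplicity d_i, i.e. rho_reg = (direct sum over all irreducibles V_i) d_i V_i. The irreducible dimensions for Z/2Z x D_8 are 1, 1, 1, 1, 1, 1, 1, 1, 2, 2, 2, 2, 2, 2: 8 irreducibles of dimension 1, each with multiplicity 1; 6 irreducibles of dimension 2, each with multiplicity 2. Total dimension 8*1*1 + 6*2*2 = 32 = |G|.

Why: General theorem: in the regular representation of a finite group G, each irreducible appears with multiplicity equal to its dimension. Check: dim(rho_reg) = sum d_i^2 = 1 + 1 + 1 + 1 + 1 + 1 + 1 + 1 + 4 + 4 + 4 + 4 + 4 + 4 = 32 = |G|.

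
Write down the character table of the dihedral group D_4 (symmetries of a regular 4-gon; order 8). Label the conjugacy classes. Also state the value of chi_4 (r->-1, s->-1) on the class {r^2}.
Conjugacy classes: {e} of size 1, {r^2} of size 1, {r^1, r^3} of size 2, {s, sr^2, ...} of size 2, {sr, sr^3, ...} of size 2.
Character table:
  irrep \ class              {e} (size 1)  {r^2} (size 1)  {r^1, r^3} (size 2)  {s, sr^2, ...} (size 2)  {sr, sr^3, ...} (size 2)
  chi_1 (triv)               1             1               1                    1                        1                       
  chi_2 (sign: r->1, s->-1)  1             1               1                    -1                       -1                      
  chi_3 (r->-1, s->1)        1             1               -1                   1                        -1                      
  chi_4 (r->-1, s->-1)       1             1               -1                   -1                       1                       
  chi_5 (2d, j=1)            2             -2              0                    0                        0                       

Spot check: chi_4 (r->-1, s->-1) on {r^2} = 1.

Explanation: D_4 has order 2*4 = 8 with 5 conjugacy classes, hence 5 irreducibles. Sum of squared dims 1 + 1 + 1 + 1 + 4 = 8 = |G|. Linear characters come from the abelianisation; the 2-dimensional irreps have character r^k -> 2*cos(2*pi*j*k/4), reflections -> 0.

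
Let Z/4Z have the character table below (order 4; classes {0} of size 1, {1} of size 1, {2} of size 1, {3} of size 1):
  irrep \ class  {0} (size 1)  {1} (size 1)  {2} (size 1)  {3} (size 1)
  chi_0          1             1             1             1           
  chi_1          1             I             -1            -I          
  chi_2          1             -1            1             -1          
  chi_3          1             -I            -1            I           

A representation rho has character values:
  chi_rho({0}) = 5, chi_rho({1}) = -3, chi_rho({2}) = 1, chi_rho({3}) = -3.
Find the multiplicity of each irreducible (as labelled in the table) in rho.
Multiplicities: chi_0: 0, chi_1: 1, chi_2: 3, chi_3: 1.

Justification: Use <chi_rho, chi> = (1/|G|) sum_C |C| * chi_rho(C) * conj(chi(C)) with |G| = 4 for each irreducible chi in the table:
  <chi_rho, chi_0> = (1/4)[1*(5)*conj(1) + 1*(-3)*conj(1) + 1*(1)*conj(1) + 1*(-3)*conj(1)]
      = (1/4)[(5) + (-3) + (1) + (-3)] = 0/4 = 0
  <chi_rho, chi_1> = (1/4)[1*(5)*conj(1) + 1*(-3)*conj(I) + 1*(1)*conj(-1) + 1*(-3)*conj(-I)]
      = (1/4)[(5) + (3*I) + (-1) + (-3*I)] = 4/4 = 1
  <chi_rho, chi_2> = (1/4)[1*(5)*conj(1) + 1*(-3)*conj(-1) + 1*(1)*conj(1) + 1*(-3)*conj(-1)]
      = (1/4)[(5) + (3) + (1) + (3)] = 12/4 = 3
  <chi_rho, chi_3> = (1/4)[1*(5)*conj(1) + 1*(-3)*conj(-I) + 1*(1)*conj(-1) + 1*(-3)*conj(I)]
      = (1/4)[(5) + (-3*I) + (-1) + (3*I)] = 4/4 = 1
(Exp terms are combined using exp(i*s)*conj(exp(i*t)) = exp(i*(s-t)), and sums of them are collapsed using the identity that for every m > 1 the m distinct m-th roots of unity sum to 0, e.g. 1 + exp(2*I*pi/3) + exp(-2*I*pi/3) = 0.)
Dimension check: dim(rho) = sum (mult * dim) = 0*1 + 1*1 + 3*1 + 1*1 = 5 = chi_rho(e) = 5.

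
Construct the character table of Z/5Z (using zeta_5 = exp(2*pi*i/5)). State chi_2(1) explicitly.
Character table of Z/5Z (irreps indexed chi_0,...,chi_4 with chi_k(m) = zeta_5^(k*m), zeta_5 = exp(2*pi*i/5)):
  irrep \ class  {0} (size 1)  {1} (size 1)    {2} (size 1)    {3} (size 1)    {4} (size 1)  
  chi_0          1             1               1               1               1             
  chi_1          1             exp(2*I*pi/5)   exp(4*I*pi/5)   exp(-4*I*pi/5)  exp(-2*I*pi/5)
  chi_2          1             exp(4*I*pi/5)   exp(-2*I*pi/5)  exp(2*I*pi/5)   exp(-4*I*pi/5)
  chi_3          1             exp(-4*I*pi/5)  exp(2*I*pi/5)   exp(-2*I*pi/5)  exp(4*I*pi/5) 
  chi_4          1             exp(-2*I*pi/5)  exp(-4*I*pi/5)  exp(4*I*pi/5)   exp(2*I*pi/5) 

Spot check: chi_2(1) = zeta_5^(2*1) = zeta_5^2 = exp(4*I*pi/5).

Derivation: Z/5Z is abelian, so all 5 irreducible complex representations are 1-dimensional. They are given by chi_k(m) = zeta_5^(k*m) for k = 0,...,4. Row orthogonality: sum_m chi_k(m) conj(chi_l(m)) = 5 * [k = l].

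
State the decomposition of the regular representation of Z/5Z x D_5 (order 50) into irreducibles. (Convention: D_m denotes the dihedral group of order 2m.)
Each irreducible V_i of dimension d_i appears with multiplicity d_i, i.e. rho_reg = (direct sum over all irreducibles V_i) d_i V_i. The irreducible dimensions for Z/5Z x D_5 are 1, 1, 1, 1, 1, 1, 1, 1, 1, 1, 2, 2, 2, 2, 2, 2, 2, 2, 2, 2: 10 irreducibles of dimension 1, each with multiplicity 1; 10 irreducibles of dimension 2, each with multiplicity 2. Total dimension 10*1*1 + 10*2*2 = 50 = |G|.

Justification: General theorem: in the regular representation of a finite group G, each irreducible appears with multiplicity equal to its dimension. Check: dim(rho_reg) = sum d_i^2 = 1 + 1 + 1 + 1 + 1 + 1 + 1 + 1 + 1 + 1 + 4 + 4 + 4 + 4 + 4 + 4 + 4 + 4 + 4 + 4 = 50 = |G|.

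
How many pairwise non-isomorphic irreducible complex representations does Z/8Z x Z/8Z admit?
64

Proof sketch: The number of irreducible complex representations of a finite group equals its number of conjugacy classes. Z/8Z x Z/8Z is abelian of order 64, so every element is its own conjugacy class: 64 classes, so Z/8Z x Z/8Z (order 64) has exactly 64 irreducible complex representations.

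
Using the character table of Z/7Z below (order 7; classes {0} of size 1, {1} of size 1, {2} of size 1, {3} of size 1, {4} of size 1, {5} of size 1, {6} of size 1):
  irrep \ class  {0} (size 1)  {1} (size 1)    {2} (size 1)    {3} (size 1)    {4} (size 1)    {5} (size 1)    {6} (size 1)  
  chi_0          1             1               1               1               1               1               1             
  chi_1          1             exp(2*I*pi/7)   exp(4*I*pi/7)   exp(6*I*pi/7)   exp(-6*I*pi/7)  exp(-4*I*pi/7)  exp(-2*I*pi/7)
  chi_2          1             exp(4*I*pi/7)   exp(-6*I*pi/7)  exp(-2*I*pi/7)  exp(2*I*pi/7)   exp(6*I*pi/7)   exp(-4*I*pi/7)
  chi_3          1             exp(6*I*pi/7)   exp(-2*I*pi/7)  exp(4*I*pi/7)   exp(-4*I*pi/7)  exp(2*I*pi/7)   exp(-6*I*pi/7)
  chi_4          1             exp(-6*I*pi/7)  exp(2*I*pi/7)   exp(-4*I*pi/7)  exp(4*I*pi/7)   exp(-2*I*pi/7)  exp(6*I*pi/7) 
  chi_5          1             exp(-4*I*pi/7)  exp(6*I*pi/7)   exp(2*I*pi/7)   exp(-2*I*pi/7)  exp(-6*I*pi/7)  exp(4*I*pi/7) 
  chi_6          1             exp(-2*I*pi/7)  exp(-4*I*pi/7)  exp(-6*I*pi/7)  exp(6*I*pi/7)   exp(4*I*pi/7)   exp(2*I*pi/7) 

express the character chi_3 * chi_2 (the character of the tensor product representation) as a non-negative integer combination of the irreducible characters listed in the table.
chi_3 tensor chi_2 = chi_5 (all other irreducibles have multiplicity 0).

Why: The character of a tensor product is the pointwise product (chi_3 * chi_2)(C) = chi_3(C) * chi_2(C):
  {0}: (1)*(1), {1}: (exp(6*I*pi/7))*(exp(4*I*pi/7)), {2}: (exp(-2*I*pi/7))*(exp(-6*I*pi/7)), {3}: (exp(4*I*pi/7))*(exp(-2*I*pi/7)), {4}: (exp(-4*I*pi/7))*(exp(2*I*pi/7)), {5}: (exp(2*I*pi/7))*(exp(6*I*pi/7)), {6}: (exp(-6*I*pi/7))*(exp(-4*I*pi/7))
so (chi_3 * chi_2) takes values
  {0} -> 1, {1} -> exp(-4*I*pi/7), {2} -> exp(6*I*pi/7), {3} -> exp(2*I*pi/7), {4} -> exp(-2*I*pi/7), {5} -> exp(-6*I*pi/7), {6} -> exp(4*I*pi/7).
Now take the inner product of this character with each irreducible chi from the table, <chi_3*chi_2, chi> = (1/7) sum_C |C| (chi_3*chi_2)(C) conj(chi(C)):
  <chi_3*chi_2, chi_0> = (1/7)[1*(1)*conj(1) + 1*(exp(-4*I*pi/7))*conj(1) + 1*(exp(6*I*pi/7))*conj(1) + 1*(exp(2*I*pi/7))*conj(1) + 1*(exp(-2*I*pi/7))*conj(1) + 1*(exp(-6*I*pi/7))*conj(1) + 1*(exp(4*I*pi/7))*conj(1)]
      = (1/7)[(1) + (exp(-4*I*pi/7)) + (exp(6*I*pi/7)) + (exp(2*I*pi/7)) + (exp(-2*I*pi/7)) + (exp(-6*I*pi/7)) + (exp(4*I*pi/7))] = 0/7 = 0
  <chi_3*chi_2, chi_1> = (1/7)[1*(1)*conj(1) + 1*(exp(-4*I*pi/7))*conj(exp(2*I*pi/7)) + 1*(exp(6*I*pi/7))*conj(exp(4*I*pi/7)) + 1*(exp(2*I*pi/7))*conj(exp(6*I*pi/7)) + 1*(exp(-2*I*pi/7))*conj(exp(-6*I*pi/7)) + 1*(exp(-6*I*pi/7))*conj(exp(-4*I*pi/7)) + 1*(exp(4*I*pi/7))*conj(exp(-2*I*pi/7))]
      = (1/7)[(1) + (exp(-6*I*pi/7)) + (exp(2*I*pi/7)) + (exp(-4*I*pi/7)) + (exp(4*I*pi/7)) + (exp(-2*I*pi/7)) + (exp(6*I*pi/7))] = 0/7 = 0
  <chi_3*chi_2, chi_2> = (1/7)[1*(1)*conj(1) + 1*(exp(-4*I*pi/7))*conj(exp(4*I*pi/7)) + 1*(exp(6*I*pi/7))*conj(exp(-6*I*pi/7)) + 1*(exp(2*I*pi/7))*conj(exp(-2*I*pi/7)) + 1*(exp(-2*I*pi/7))*conj(exp(2*I*pi/7)) + 1*(exp(-6*I*pi/7))*conj(exp(6*I*pi/7)) + 1*(exp(4*I*pi/7))*conj(exp(-4*I*pi/7))]
      = (1/7)[(1) + (exp(6*I*pi/7)) + (exp(-2*I*pi/7)) + (exp(4*I*pi/7)) + (exp(-4*I*pi/7)) + (exp(2*I*pi/7)) + (exp(-6*I*pi/7))] = 0/7 = 0
  <chi_3*chi_2, chi_3> = (1/7)[1*(1)*conj(1) + 1*(exp(-4*I*pi/7))*conj(exp(6*I*pi/7)) + 1*(exp(6*I*pi/7))*conj(exp(-2*I*pi/7)) + 1*(exp(2*I*pi/7))*conj(exp(4*I*pi/7)) + 1*(exp(-2*I*pi/7))*conj(exp(-4*I*pi/7)) + 1*(exp(-6*I*pi/7))*conj(exp(2*I*pi/7)) + 1*(exp(4*I*pi/7))*conj(exp(-6*I*pi/7))]
      = (1/7)[(1) + (exp(4*I*pi/7)) + (exp(-6*I*pi/7)) + (exp(-2*I*pi/7)) + (exp(2*I*pi/7)) + (exp(6*I*pi/7)) + (exp(-4*I*pi/7))] = 0/7 = 0
  <chi_3*chi_2, chi_4> = (1/7)[1*(1)*conj(1) + 1*(exp(-4*I*pi/7))*conj(exp(-6*I*pi/7)) + 1*(exp(6*I*pi/7))*conj(exp(2*I*pi/7)) + 1*(exp(2*I*pi/7))*conj(exp(-4*I*pi/7)) + 1*(exp(-2*I*pi/7))*conj(exp(4*I*pi/7)) + 1*(exp(-6*I*pi/7))*conj(exp(-2*I*pi/7)) + 1*(exp(4*I*pi/7))*conj(exp(6*I*pi/7))]
      = (1/7)[(1) + (exp(2*I*pi/7)) + (exp(4*I*pi/7)) + (exp(6*I*pi/7)) + (exp(-6*I*pi/7)) + (exp(-4*I*pi/7)) + (exp(-2*I*pi/7))] = 0/7 = 0
  <chi_3*chi_2, chi_5> = (1/7)[1*(1)*conj(1) + 1*(exp(-4*I*pi/7))*conj(exp(-4*I*pi/7)) + 1*(exp(6*I*pi/7))*conj(exp(6*I*pi/7)) + 1*(exp(2*I*pi/7))*conj(exp(2*I*pi/7)) + 1*(exp(-2*I*pi/7))*conj(exp(-2*I*pi/7)) + 1*(exp(-6*I*pi/7))*conj(exp(-6*I*pi/7)) + 1*(exp(4*I*pi/7))*conj(exp(4*I*pi/7))]
      = (1/7)[(1) + (1) + (1) + (1) + (1) + (1) + (1)] = 7/7 = 1
  <chi_3*chi_2, chi_6> = (1/7)[1*(1)*conj(1) + 1*(exp(-4*I*pi/7))*conj(exp(-2*I*pi/7)) + 1*(exp(6*I*pi/7))*conj(exp(-4*I*pi/7)) + 1*(exp(2*I*pi/7))*conj(exp(-6*I*pi/7)) + 1*(exp(-2*I*pi/7))*conj(exp(6*I*pi/7)) + 1*(exp(-6*I*pi/7))*conj(exp(4*I*pi/7)) + 1*(exp(4*I*pi/7))*conj(exp(2*I*pi/7))]
      = (1/7)[(1) + (exp(-2*I*pi/7)) + (exp(-4*I*pi/7)) + (exp(-6*I*pi/7)) + (exp(6*I*pi/7)) + (exp(4*I*pi/7)) + (exp(2*I*pi/7))] = 0/7 = 0
(Exp terms are combined using exp(i*s)*conj(exp(i*t)) = exp(i*(s-t)), and sums of them are collapsed using the identity that for every m > 1 the m distinct m-th roots of unity sum to 0, e.g. 1 + exp(2*I*pi/3) + exp(-2*I*pi/3) = 0.)
Hence the multiplicities are chi_5: 1. Dimension check: dim(chi_3)*dim(chi_2) = 1*1 = 1 and sum (mult * dim) = 1*1 = 1.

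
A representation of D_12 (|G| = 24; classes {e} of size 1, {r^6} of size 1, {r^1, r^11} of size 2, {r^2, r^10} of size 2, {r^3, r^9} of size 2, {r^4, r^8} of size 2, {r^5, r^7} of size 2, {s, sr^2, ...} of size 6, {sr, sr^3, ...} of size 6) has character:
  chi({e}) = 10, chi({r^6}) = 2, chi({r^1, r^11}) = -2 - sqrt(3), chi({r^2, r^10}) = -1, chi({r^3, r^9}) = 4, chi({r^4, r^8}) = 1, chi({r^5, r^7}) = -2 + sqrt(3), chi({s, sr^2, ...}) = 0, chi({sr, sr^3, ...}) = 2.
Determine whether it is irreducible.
Not irreducible (reducible): <chi, chi> = 8 > 1.

Working: <chi, chi> = (1/|G|) sum_C |C| * |chi(C)|^2 = (1/24)[1*|10|^2 + 1*|2|^2 + 2*|-2 - sqrt(3)|^2 + 2*|-1|^2 + 2*|4|^2 + 2*|1|^2 + 2*|-2 + sqrt(3)|^2 + 6*|0|^2 + 6*|2|^2]
  = (1/24)[(100) + (4) + (8*sqrt(3) + 14) + (2) + (32) + (2) + (14 - 8*sqrt(3)) + (0) + (24)] = 192/24 = 8.
A character is irreducible iff <chi, chi> = 1, so this representation is reducible.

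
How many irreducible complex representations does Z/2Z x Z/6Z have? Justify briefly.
12

Details: The number of irreducible complex representations of a finite group equals its number of conjugacy classes. Z/2Z x Z/6Z is abelian of order 12, so every element is its own conjugacy class: 12 classes, so Z/2Z x Z/6Z (order 12) has exactly 12 irreducible complex representations.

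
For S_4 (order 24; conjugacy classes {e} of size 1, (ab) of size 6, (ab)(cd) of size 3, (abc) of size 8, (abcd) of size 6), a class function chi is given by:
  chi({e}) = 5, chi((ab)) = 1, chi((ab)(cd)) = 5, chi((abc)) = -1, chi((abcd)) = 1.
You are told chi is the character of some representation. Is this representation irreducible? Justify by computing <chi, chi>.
Not irreducible (reducible): <chi, chi> = 5 > 1.

Justification: <chi, chi> = (1/|G|) sum_C |C| * |chi(C)|^2 = (1/24)[1*|5|^2 + 6*|1|^2 + 3*|5|^2 + 8*|-1|^2 + 6*|1|^2]
  = (1/24)[(25) + (6) + (75) + (8) + (6)] = 120/24 = 5.
A character is irreducible iff <chi, chi> = 1, so this representation is reducible.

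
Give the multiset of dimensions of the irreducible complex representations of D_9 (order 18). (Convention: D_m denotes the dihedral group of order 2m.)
Dimensions: 1, 1, 2, 2, 2, 2

Derivation: There are 6 irreducibles (= number of conjugacy classes). Their dimensions d_i satisfy sum d_i^2 = |G| = 18: 1 + 1 + 4 + 4 + 4 + 4 = 18.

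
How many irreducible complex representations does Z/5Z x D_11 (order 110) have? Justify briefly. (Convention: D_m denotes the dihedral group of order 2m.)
35

Working: The number of irreducible complex representations of a finite group equals its number of conjugacy classes. For a direct product, #classes(G x H) = #classes(G) * #classes(H). Z/5Z has 5 classes (abelian), D_11 has 7 classes, so 5 * 7 = 35, so Z/5Z x D_11 (order 110) has exactly 35 irreducible complex representations.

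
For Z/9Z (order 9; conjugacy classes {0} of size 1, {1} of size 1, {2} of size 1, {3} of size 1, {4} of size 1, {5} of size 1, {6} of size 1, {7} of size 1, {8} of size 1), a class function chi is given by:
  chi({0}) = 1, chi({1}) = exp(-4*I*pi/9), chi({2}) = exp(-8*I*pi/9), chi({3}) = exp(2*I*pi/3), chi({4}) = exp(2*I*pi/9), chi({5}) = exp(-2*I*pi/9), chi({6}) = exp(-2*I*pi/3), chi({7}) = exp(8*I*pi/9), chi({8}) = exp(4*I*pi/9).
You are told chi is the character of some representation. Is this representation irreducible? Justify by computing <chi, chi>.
Irreducible: <chi, chi> = 1.

Derivation: <chi, chi> = (1/|G|) sum_C |C| * |chi(C)|^2 = (1/9)[1*|1|^2 + 1*|exp(-4*I*pi/9)|^2 + 1*|exp(-8*I*pi/9)|^2 + 1*|exp(2*I*pi/3)|^2 + 1*|exp(2*I*pi/9)|^2 + 1*|exp(-2*I*pi/9)|^2 + 1*|exp(-2*I*pi/3)|^2 + 1*|exp(8*I*pi/9)|^2 + 1*|exp(4*I*pi/9)|^2]
  = (1/9)[(1) + (1) + (1) + (1) + (1) + (1) + (1) + (1) + (1)] = 9/9 = 1.
(Exp terms are combined using exp(i*s)*conj(exp(i*t)) = exp(i*(s-t)), and sums of them are collapsed using the identity that for every m > 1 the m distinct m-th roots of unity sum to 0, e.g. 1 + exp(2*I*pi/3) + exp(-2*I*pi/3) = 0.)
A character is irreducible iff <chi, chi> = 1, so this representation is irreducible.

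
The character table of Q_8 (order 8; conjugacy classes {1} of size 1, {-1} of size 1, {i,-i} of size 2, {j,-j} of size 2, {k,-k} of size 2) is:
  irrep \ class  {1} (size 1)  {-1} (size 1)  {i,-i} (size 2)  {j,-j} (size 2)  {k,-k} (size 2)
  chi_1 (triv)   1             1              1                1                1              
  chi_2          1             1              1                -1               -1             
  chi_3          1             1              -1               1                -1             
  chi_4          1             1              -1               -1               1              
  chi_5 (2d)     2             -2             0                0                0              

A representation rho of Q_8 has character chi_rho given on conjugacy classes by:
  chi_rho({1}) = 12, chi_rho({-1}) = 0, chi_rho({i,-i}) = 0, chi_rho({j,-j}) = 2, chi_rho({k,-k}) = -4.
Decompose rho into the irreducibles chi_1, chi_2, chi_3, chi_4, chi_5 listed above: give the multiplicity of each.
Multiplicities: chi_1: 1, chi_2: 2, chi_3: 3, chi_4: 0, chi_5: 3.

Details: Use <chi_rho, chi> = (1/|G|) sum_C |C| * chi_rho(C) * conj(chi(C)) with |G| = 8 for each irreducible chi in the table:
  <chi_rho, chi_1> = (1/8)[1*(12)*conj(1) + 1*(0)*conj(1) + 2*(0)*conj(1) + 2*(2)*conj(1) + 2*(-4)*conj(1)]
      = (1/8)[(12) + (0) + (0) + (4) + (-8)] = 8/8 = 1
  <chi_rho, chi_2> = (1/8)[1*(12)*conj(1) + 1*(0)*conj(1) + 2*(0)*conj(1) + 2*(2)*conj(-1) + 2*(-4)*conj(-1)]
      = (1/8)[(12) + (0) + (0) + (-4) + (8)] = 16/8 = 2
  <chi_rho, chi_3> = (1/8)[1*(12)*conj(1) + 1*(0)*conj(1) + 2*(0)*conj(-1) + 2*(2)*conj(1) + 2*(-4)*conj(-1)]
      = (1/8)[(12) + (0) + (0) + (4) + (8)] = 24/8 = 3
  <chi_rho, chi_4> = (1/8)[1*(12)*conj(1) + 1*(0)*conj(1) + 2*(0)*conj(-1) + 2*(2)*conj(-1) + 2*(-4)*conj(1)]
      = (1/8)[(12) + (0) + (0) + (-4) + (-8)] = 0/8 = 0
  <chi_rho, chi_5> = (1/8)[1*(12)*conj(2) + 1*(0)*conj(-2) + 2*(0)*conj(0) + 2*(2)*conj(0) + 2*(-4)*conj(0)]
      = (1/8)[(24) + (0) + (0) + (0) + (0)] = 24/8 = 3
Dimension check: dim(rho) = sum (mult * dim) = 1*1 + 2*1 + 3*1 + 0*1 + 3*2 = 12 = chi_rho(e) = 12.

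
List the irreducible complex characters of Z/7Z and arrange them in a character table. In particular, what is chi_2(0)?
Character table of Z/7Z (irreps indexed chi_0,...,chi_6 with chi_k(m) = zeta_7^(k*m), zeta_7 = exp(2*pi*i/7)):
  irrep \ class  {0} (size 1)  {1} (size 1)    {2} (size 1)    {3} (size 1)    {4} (size 1)    {5} (size 1)    {6} (size 1)  
  chi_0          1             1               1               1               1               1               1             
  chi_1          1             exp(2*I*pi/7)   exp(4*I*pi/7)   exp(6*I*pi/7)   exp(-6*I*pi/7)  exp(-4*I*pi/7)  exp(-2*I*pi/7)
  chi_2          1             exp(4*I*pi/7)   exp(-6*I*pi/7)  exp(-2*I*pi/7)  exp(2*I*pi/7)   exp(6*I*pi/7)   exp(-4*I*pi/7)
  chi_3          1             exp(6*I*pi/7)   exp(-2*I*pi/7)  exp(4*I*pi/7)   exp(-4*I*pi/7)  exp(2*I*pi/7)   exp(-6*I*pi/7)
  chi_4          1             exp(-6*I*pi/7)  exp(2*I*pi/7)   exp(-4*I*pi/7)  exp(4*I*pi/7)   exp(-2*I*pi/7)  exp(6*I*pi/7) 
  chi_5          1             exp(-4*I*pi/7)  exp(6*I*pi/7)   exp(2*I*pi/7)   exp(-2*I*pi/7)  exp(-6*I*pi/7)  exp(4*I*pi/7) 
  chi_6          1             exp(-2*I*pi/7)  exp(-4*I*pi/7)  exp(-6*I*pi/7)  exp(6*I*pi/7)   exp(4*I*pi/7)   exp(2*I*pi/7) 

Spot check: chi_2(0) = zeta_7^(2*0) = zeta_7^0 = 1.

Working: Z/7Z is abelian, so all 7 irreducible complex representations are 1-dimensional. They are given by chi_k(m) = zeta_7^(k*m) for k = 0,...,6. Row orthogonality: sum_m chi_k(m) conj(chi_l(m)) = 7 * [k = l].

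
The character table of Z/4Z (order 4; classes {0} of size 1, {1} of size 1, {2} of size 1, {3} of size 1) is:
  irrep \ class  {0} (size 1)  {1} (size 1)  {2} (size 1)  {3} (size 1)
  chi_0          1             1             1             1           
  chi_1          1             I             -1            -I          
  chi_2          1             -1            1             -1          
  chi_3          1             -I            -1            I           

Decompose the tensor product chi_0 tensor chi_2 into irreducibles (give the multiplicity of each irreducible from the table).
chi_0 tensor chi_2 = chi_2 (all other irreducibles have multiplicity 0).

Proof sketch: The character of a tensor product is the pointwise product (chi_0 * chi_2)(C) = chi_0(C) * chi_2(C):
  {0}: (1)*(1), {1}: (1)*(-1), {2}: (1)*(1), {3}: (1)*(-1)
so (chi_0 * chi_2) takes values
  {0} -> 1, {1} -> -1, {2} -> 1, {3} -> -1.
Now take the inner product of this character with each irreducible chi from the table, <chi_0*chi_2, chi> = (1/4) sum_C |C| (chi_0*chi_2)(C) conj(chi(C)):
  <chi_0*chi_2, chi_0> = (1/4)[1*(1)*conj(1) + 1*(-1)*conj(1) + 1*(1)*conj(1) + 1*(-1)*conj(1)]
      = (1/4)[(1) + (-1) + (1) + (-1)] = 0/4 = 0
  <chi_0*chi_2, chi_1> = (1/4)[1*(1)*conj(1) + 1*(-1)*conj(I) + 1*(1)*conj(-1) + 1*(-1)*conj(-I)]
      = (1/4)[(1) + (I) + (-1) + (-I)] = 0/4 = 0
  <chi_0*chi_2, chi_2> = (1/4)[1*(1)*conj(1) + 1*(-1)*conj(-1) + 1*(1)*conj(1) + 1*(-1)*conj(-1)]
      = (1/4)[(1) + (1) + (1) + (1)] = 4/4 = 1
  <chi_0*chi_2, chi_3> = (1/4)[1*(1)*conj(1) + 1*(-1)*conj(-I) + 1*(1)*conj(-1) + 1*(-1)*conj(I)]
      = (1/4)[(1) + (-I) + (-1) + (I)] = 0/4 = 0
(Exp terms are combined using exp(i*s)*conj(exp(i*t)) = exp(i*(s-t)), and sums of them are collapsed using the identity that for every m > 1 the m distinct m-th roots of unity sum to 0, e.g. 1 + exp(2*I*pi/3) + exp(-2*I*pi/3) = 0.)
Hence the multiplicities are chi_2: 1. Dimension check: dim(chi_0)*dim(chi_2) = 1*1 = 1 and sum (mult * dim) = 1*1 = 1.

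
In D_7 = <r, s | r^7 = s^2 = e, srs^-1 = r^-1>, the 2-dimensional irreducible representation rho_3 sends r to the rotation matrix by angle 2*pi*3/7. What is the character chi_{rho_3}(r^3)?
chi_{rho_3}(r^3) = 2*cos(2*pi*3*3/7) = -2*cos(3*pi/7)

Working: rho_3(r^3) is rotation by angle 2*pi*3*3/7, whose trace is 2*cos(2*pi*3*3/7) = -2*cos(3*pi/7).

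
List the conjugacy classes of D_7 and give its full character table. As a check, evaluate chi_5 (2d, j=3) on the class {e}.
Conjugacy classes: {e} of size 1, {r^1, r^6} of size 2, {r^2, r^5} of size 2, {r^3, r^4} of size 2, {s, sr, ..., sr^6} of size 7.
Character table:
  irrep \ class              {e} (size 1)  {r^1, r^6} (size 2)  {r^2, r^5} (size 2)  {r^3, r^4} (size 2)  {s, sr, ..., sr^6} (size 7)
  chi_1 (triv)               1             1                    1                    1                    1                          
  chi_2 (sign: r->1, s->-1)  1             1                    1                    1                    -1                         
  chi_3 (2d, j=1)            2             2*cos(2*pi/7)        -2*cos(3*pi/7)       -2*cos(pi/7)         0                          
  chi_4 (2d, j=2)            2             -2*cos(3*pi/7)       -2*cos(pi/7)         2*cos(2*pi/7)        0                          
  chi_5 (2d, j=3)            2             -2*cos(pi/7)         2*cos(2*pi/7)        -2*cos(3*pi/7)       0                          

Spot check: chi_5 (2d, j=3) on {e} = 2.

Reasoning: D_7 has order 2*7 = 14 with 5 conjugacy classes, hence 5 irreducibles. Sum of squared dims 1 + 1 + 4 + 4 + 4 = 14 = |G|. Linear characters come from the abelianisation; the 2-dimensional irreps have character r^k -> 2*cos(2*pi*j*k/7), reflections -> 0.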